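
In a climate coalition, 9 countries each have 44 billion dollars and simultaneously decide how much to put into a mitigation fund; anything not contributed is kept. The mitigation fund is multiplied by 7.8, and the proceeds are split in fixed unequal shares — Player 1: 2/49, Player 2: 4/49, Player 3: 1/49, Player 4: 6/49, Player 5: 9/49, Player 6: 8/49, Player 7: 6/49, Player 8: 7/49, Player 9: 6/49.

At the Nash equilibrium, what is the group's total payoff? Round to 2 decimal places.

1293.60 billion dollars

Each unit j contributes comes back to j as 7.8 × (j's share), so j prefers to contribute only if that share exceeds 1/7.8 = 0.1282; otherwise keeping the unit dominates.
Player 5, Player 6 and Player 8 are above the threshold, contributing 44 each; the remaining 6 contribute 0. Total contributed: 132.
The mitigation fund pays out 7.8 × 132 = 1029.60 in total (split across the unequal shares, but the aggregate is all that matters for the group sum).
The 6 free-riders keep 44 each, adding 264. Group total = 264 + 1029.60 = 1293.60.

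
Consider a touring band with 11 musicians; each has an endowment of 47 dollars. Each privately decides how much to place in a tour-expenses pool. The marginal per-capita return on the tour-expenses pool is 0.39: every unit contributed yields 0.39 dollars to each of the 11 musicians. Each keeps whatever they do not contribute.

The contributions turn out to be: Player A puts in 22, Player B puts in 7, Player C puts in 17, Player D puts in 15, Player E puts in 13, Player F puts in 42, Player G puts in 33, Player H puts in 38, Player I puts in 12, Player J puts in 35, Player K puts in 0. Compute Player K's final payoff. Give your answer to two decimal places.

138.26 dollars

Total contributed: 22 + 7 + 17 + 15 + 13 + 42 + 33 + 38 + 12 + 35 + 0 = 234.
Each receives 0.39 × 234 = 91.26 from the tour-expenses pool.
Player K keeps 47 − 0 = 47, so Player K's payoff is 47 + 91.26 = 138.26.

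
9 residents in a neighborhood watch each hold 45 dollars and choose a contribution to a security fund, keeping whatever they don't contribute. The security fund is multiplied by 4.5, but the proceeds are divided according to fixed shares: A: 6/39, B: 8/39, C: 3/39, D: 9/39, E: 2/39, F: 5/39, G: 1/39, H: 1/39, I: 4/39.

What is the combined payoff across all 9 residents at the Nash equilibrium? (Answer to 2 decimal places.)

562.50 dollars

For player j, contributing a unit is worthwhile iff 4.5 × (j's share) ≥ 1, i.e. iff j's share is at least 0.2222.
The only share above 0.2222 is D's 9/39, contributing 45; the remaining 8 contribute 0. Total contributed: 45.
The security fund pays out 4.5 × 45 = 202.50 in total (split across the unequal shares, but the aggregate is all that matters for the group sum).
The 8 free-riders keep 45 each, adding 360. Group total = 360 + 202.50 = 562.50.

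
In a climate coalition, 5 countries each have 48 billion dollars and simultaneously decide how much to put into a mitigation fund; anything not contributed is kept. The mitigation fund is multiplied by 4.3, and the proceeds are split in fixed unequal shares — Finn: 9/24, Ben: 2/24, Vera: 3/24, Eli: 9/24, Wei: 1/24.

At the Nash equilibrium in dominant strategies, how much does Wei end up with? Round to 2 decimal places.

Each unit j contributes comes back to j as 4.3 × (j's share), so j prefers to contribute only if that share exceeds 1/4.3 = 0.2326; otherwise keeping the unit dominates.
Finn and Eli are above the threshold, contributing 48 each; the remaining 3 contribute 0. Total contributed: 96.
Wei keeps 48 and receives 4.3 × 96 × 1/24 = 17.20 from the mitigation fund, for a payoff of 65.20.

65.20 billion dollars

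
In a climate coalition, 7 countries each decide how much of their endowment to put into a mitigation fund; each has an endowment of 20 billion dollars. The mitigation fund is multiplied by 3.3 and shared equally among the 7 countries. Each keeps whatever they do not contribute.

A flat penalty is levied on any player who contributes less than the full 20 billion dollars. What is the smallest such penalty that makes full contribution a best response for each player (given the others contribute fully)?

Given the others contribute fully, the best deviation is to contribute 0 (any partial contribution still incurs the fine and gives up units whose private return 0.4714 is below 1).
Deviating from 20 to 0 saves 20 billion dollars but forfeits the deviator's share of the drop in the mitigation fund: 3.3/7 × 20 = 9.43.
So the deviation gain is 20 − 9.43 = 10.57, and the fine must be at least 10.57 billion dollars to wipe it out.

10.57 billion dollars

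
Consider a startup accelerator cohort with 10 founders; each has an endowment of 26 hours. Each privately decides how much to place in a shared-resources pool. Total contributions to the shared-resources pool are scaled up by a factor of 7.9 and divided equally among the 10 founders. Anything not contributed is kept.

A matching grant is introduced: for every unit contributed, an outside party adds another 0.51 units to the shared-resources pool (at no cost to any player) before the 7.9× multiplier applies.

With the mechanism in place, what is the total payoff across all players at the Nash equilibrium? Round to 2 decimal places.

Under the mechanism each unit contributed yields 7.9 × 1.51 / 10 = 1.1929 back to its contributor per unit of net cost, which exceeds 1, making full contribution the dominant choice for everyone.
So the Nash equilibrium is full contribution by all 10; the group earns 7.9 × 1.51 × 260 = 3101.54.

3101.54 hours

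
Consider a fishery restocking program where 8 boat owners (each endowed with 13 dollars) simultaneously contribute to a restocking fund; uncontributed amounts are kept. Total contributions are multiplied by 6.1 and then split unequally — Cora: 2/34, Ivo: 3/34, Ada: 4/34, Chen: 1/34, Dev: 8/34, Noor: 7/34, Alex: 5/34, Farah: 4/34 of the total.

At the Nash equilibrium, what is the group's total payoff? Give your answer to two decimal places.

236.60 dollars

Each unit j contributes comes back to j as 6.1 × (j's share), so j prefers to contribute only if that share exceeds 1/6.1 = 0.1639; otherwise keeping the unit dominates.
The shares above 0.1639 belong to Dev and Noor, contributing 13 each; the remaining 6 contribute 0. Total contributed: 26.
The restocking fund pays out 6.1 × 26 = 158.60 in total (split across the unequal shares, but the aggregate is all that matters for the group sum).
The 6 free-riders keep 13 each, adding 78. Group total = 78 + 158.60 = 236.60.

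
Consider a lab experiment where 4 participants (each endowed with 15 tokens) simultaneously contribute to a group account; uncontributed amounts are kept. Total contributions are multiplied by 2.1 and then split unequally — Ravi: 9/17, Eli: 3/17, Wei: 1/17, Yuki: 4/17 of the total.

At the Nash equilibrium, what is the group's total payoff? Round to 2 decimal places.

76.50 tokens

Each unit j contributes comes back to j as 2.1 × (j's share), so j prefers to contribute only if that share exceeds 1/2.1 = 0.4762; otherwise keeping the unit dominates.
Ravi alone (share 9/17) is above the threshold, contributing 15; the remaining 3 contribute 0. Total contributed: 15.
The group account pays out 2.1 × 15 = 31.50 in total (split across the unequal shares, but the aggregate is all that matters for the group sum).
The 3 free-riders keep 15 each, adding 45. Group total = 45 + 31.50 = 76.50.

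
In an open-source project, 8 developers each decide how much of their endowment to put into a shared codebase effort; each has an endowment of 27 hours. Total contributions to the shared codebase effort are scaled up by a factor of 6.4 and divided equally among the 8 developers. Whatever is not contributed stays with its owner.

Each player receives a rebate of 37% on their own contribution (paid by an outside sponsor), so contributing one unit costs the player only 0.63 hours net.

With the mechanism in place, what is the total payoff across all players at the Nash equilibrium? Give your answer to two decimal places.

Under the mechanism each unit contributed yields (6.4/8) / 0.63 = 1.2698 back to its contributor per unit of net cost, which exceeds 1, making full contribution the dominant choice for everyone.
So the Nash equilibrium is full contribution by all 8; the group earns 8 × (27 × 0.37 + 6.4 × 27) = 1462.32.

1462.32 hours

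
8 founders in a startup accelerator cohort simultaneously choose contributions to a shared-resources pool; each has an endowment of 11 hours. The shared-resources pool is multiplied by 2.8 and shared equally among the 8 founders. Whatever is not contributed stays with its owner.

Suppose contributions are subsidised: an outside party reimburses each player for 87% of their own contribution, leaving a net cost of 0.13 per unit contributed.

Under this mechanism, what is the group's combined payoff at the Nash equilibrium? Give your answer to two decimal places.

322.96 hours

The effective private return per unit is now (2.8/8) / 0.13 = 2.6923 > 1, so every player's dominant strategy flips to full contribution.
At the Nash equilibrium everyone contributes 11. Group total payoff = 8 × (11 × 0.87 + 2.8 × 11) = 322.96.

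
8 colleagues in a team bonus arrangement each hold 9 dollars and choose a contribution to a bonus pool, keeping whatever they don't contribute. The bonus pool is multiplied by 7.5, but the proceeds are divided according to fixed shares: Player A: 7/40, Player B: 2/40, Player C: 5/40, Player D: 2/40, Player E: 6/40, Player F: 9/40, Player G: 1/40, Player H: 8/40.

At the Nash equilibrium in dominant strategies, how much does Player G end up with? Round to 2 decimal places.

For player j, contributing a unit is worthwhile iff 7.5 × (j's share) ≥ 1, i.e. iff j's share is at least 0.1333.
Player A, Player E, Player F and Player H are above the threshold, contributing 9 each; the remaining 4 contribute 0. Total contributed: 36.
Player G keeps 9 and receives 7.5 × 36 × 1/40 = 6.75 from the bonus pool, for a payoff of 15.75.

15.75 dollars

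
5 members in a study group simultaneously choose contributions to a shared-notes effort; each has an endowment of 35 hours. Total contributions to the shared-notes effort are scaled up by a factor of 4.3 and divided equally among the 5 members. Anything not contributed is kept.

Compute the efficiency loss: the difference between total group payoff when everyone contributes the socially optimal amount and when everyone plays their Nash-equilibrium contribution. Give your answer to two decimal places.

Each contributed unit returns 4.3/5 = 0.8600 to its contributor — below 1 — so contributing 0 is dominant for every player. At the Nash equilibrium everyone keeps their 35, and the group total is 5 × 35 = 175.
Each contributed unit returns 4.300 to the group as a whole (0.8600 to each of 5 players), which exceeds 1, so the social optimum is full contribution: group total = 4.300 × 175 = 752.50.
Efficiency loss = 752.50 − 175 = 577.50.

577.50 hours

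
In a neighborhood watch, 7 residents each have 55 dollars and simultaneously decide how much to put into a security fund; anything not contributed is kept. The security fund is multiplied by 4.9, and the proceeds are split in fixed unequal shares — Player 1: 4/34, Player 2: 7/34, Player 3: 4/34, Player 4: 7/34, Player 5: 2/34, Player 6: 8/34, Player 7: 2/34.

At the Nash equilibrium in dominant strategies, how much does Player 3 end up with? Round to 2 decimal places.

150.12 dollars

Each unit j contributes comes back to j as 4.9 × (j's share), so j prefers to contribute only if that share exceeds 1/4.9 = 0.2041; otherwise keeping the unit dominates.
Player 2, Player 4 and Player 6 clear that bar, contributing 55 each; the remaining 4 contribute 0. Total contributed: 165.
Player 3 keeps 55 and receives 4.9 × 165 × 4/34 = 95.12 from the security fund, for a payoff of 150.12.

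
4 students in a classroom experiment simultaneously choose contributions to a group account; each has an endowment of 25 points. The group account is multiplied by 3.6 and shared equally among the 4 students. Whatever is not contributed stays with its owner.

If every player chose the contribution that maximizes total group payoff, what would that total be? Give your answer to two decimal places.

360.00 points

Each contributed unit returns 3.600 to the group as a whole (0.9000 to each of 4 players), which exceeds 1, so the social optimum is full contribution: group total = 3.600 × 100 = 360.00.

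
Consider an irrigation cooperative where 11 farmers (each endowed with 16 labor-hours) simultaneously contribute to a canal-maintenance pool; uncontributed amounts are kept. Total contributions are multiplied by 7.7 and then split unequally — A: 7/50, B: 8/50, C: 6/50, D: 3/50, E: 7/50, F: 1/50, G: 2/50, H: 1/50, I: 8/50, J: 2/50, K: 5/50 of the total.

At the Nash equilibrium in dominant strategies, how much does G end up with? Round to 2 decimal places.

35.71 labor-hours

A player with share s gets back 7.7·s per unit contributed, so full contribution is dominant for anyone with s > 1/7.7 = 0.1299 and zero contribution is dominant for anyone below.
The shares above 0.1299 belong to A, B, E and I, contributing 16 each; the remaining 7 contribute 0. Total contributed: 64.
G keeps 16 and receives 7.7 × 64 × 2/50 = 19.71 from the canal-maintenance pool, for a payoff of 35.71.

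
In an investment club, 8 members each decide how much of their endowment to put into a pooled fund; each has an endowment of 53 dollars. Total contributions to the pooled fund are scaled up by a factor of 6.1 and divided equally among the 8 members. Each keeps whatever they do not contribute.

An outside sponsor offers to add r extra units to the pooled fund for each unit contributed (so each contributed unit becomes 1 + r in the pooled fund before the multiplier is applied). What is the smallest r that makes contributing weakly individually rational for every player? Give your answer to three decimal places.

0.311

With matching at rate r, one contributed unit becomes (1 + r) in the pooled fund and returns 6.1 × (1 + r) / 8 to the contributor.
Setting this equal to 1: 1 + r = 8/6.1 = 1.3115.
So the minimum matching rate is r = 1.3115 − 1 = 0.311.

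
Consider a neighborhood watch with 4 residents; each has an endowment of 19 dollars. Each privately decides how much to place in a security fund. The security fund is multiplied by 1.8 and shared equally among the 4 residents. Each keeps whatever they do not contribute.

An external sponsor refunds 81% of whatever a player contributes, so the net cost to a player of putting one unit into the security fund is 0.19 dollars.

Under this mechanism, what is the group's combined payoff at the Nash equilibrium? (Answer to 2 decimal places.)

198.36 dollars

With the mechanism, a contributed unit returns (1.8/4) / 0.19 = 2.3684 per unit of net cost to the contributor — now above 1 — so contributing fully is weakly dominant for every player.
So the Nash equilibrium is full contribution by all 4; the group earns 4 × (19 × 0.81 + 1.8 × 19) = 198.36.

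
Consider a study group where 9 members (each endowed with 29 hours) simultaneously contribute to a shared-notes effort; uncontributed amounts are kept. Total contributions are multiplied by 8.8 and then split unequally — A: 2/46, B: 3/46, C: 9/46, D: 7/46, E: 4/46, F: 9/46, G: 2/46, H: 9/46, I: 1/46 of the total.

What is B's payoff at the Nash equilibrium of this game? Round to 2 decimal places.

For player j, contributing a unit is worthwhile iff 8.8 × (j's share) ≥ 1, i.e. iff j's share is at least 0.1136.
The shares above 0.1136 belong to C, D, F and H, contributing 29 each; the remaining 5 contribute 0. Total contributed: 116.
B keeps 29 and receives 8.8 × 116 × 3/46 = 66.57 from the shared-notes effort, for a payoff of 95.57.

95.57 hours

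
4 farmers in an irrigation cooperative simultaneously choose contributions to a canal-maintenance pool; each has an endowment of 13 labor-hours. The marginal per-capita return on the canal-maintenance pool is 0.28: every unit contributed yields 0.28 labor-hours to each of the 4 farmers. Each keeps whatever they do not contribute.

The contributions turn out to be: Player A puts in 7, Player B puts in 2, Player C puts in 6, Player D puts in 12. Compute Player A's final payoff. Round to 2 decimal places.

13.56 labor-hours

Total contributed: 7 + 2 + 6 + 12 = 27.
Each receives 0.28 × 27 = 7.56 from the canal-maintenance pool.
Player A keeps 13 − 7 = 6, so Player A's payoff is 6 + 7.56 = 13.56.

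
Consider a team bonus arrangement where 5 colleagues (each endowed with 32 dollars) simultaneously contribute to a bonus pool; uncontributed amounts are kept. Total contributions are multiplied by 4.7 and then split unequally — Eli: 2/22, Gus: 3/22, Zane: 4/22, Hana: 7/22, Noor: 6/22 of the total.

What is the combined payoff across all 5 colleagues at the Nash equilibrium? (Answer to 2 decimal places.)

Each unit j contributes comes back to j as 4.7 × (j's share), so j prefers to contribute only if that share exceeds 1/4.7 = 0.2128; otherwise keeping the unit dominates.
Hana and Noor are above the threshold, contributing 32 each; the remaining 3 contribute 0. Total contributed: 64.
The bonus pool pays out 4.7 × 64 = 300.80 in total (split across the unequal shares, but the aggregate is all that matters for the group sum).
The 3 free-riders keep 32 each, adding 96. Group total = 96 + 300.80 = 396.80.

396.80 dollars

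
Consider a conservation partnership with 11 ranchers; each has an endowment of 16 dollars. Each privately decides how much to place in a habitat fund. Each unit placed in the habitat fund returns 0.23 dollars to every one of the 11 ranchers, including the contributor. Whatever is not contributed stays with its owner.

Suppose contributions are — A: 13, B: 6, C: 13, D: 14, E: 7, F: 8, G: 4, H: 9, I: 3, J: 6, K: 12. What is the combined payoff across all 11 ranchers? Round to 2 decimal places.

Total contributed: 13 + 6 + 13 + 14 + 7 + 8 + 4 + 9 + 3 + 6 + 12 = 95; total kept: 11 × 16 − 95 = 81.
The habitat fund pays out 0.23 × 11 × 95 = 240.35 in aggregate.
Group total = 81 + 240.35 = 321.35.

321.35 dollars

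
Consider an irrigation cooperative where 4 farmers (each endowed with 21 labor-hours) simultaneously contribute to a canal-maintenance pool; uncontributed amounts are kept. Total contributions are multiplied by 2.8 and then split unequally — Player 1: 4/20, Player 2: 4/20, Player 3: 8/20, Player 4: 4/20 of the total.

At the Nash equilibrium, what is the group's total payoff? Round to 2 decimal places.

A player with share s gets back 2.8·s per unit contributed, so full contribution is dominant for anyone with s > 1/2.8 = 0.3571 and zero contribution is dominant for anyone below.
Player 3 alone (share 8/20) is above the threshold, contributing 21; the remaining 3 contribute 0. Total contributed: 21.
The canal-maintenance pool pays out 2.8 × 21 = 58.80 in total (split across the unequal shares, but the aggregate is all that matters for the group sum).
The 3 free-riders keep 21 each, adding 63. Group total = 63 + 58.80 = 121.80.

121.80 labor-hours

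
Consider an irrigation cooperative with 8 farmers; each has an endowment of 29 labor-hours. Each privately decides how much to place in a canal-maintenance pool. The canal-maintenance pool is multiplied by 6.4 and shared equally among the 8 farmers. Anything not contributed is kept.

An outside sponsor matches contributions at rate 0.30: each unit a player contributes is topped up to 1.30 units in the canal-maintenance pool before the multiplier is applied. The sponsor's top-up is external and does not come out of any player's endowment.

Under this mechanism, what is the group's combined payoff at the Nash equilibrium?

1930.24 labor-hours

Under the mechanism each unit contributed yields 6.4 × 1.30 / 8 = 1.0400 back to its contributor per unit of net cost, which exceeds 1, making full contribution the dominant choice for everyone.
At the Nash equilibrium everyone contributes 29. Group total payoff = 6.4 × 1.30 × 232 = 1930.24.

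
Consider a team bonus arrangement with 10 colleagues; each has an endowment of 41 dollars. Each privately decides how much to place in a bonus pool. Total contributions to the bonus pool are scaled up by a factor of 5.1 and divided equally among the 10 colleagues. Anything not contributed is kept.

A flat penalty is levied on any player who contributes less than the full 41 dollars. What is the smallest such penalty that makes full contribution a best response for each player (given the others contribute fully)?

Given the others contribute fully, the best deviation is to contribute 0 (any partial contribution still incurs the fine and gives up units whose private return 0.5100 is below 1).
Deviating from 41 to 0 saves 41 dollars but forfeits the deviator's share of the drop in the bonus pool: 5.1/10 × 41 = 20.91.
So the deviation gain is 41 − 20.91 = 20.09, and the fine must be at least 20.09 dollars to wipe it out.

20.09 dollars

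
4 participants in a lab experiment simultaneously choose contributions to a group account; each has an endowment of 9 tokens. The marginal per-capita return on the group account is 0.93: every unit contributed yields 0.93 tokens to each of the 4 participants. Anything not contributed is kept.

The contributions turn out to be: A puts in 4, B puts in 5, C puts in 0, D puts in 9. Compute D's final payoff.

Total contributed: 4 + 5 + 0 + 9 = 18.
Each receives 0.93 × 18 = 16.74 from the group account.
D keeps 9 − 9 = 0, so D's payoff is 0 + 16.74 = 16.74.

16.74 tokens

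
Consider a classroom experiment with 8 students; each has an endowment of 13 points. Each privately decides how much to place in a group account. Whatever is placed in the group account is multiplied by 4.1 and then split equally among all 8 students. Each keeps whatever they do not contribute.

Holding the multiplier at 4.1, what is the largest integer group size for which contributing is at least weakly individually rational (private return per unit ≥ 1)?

Private return per unit is 4.1/(group size), which is ≥ 1 whenever the group size is ≤ 4.1.
The largest such integer is 4.

4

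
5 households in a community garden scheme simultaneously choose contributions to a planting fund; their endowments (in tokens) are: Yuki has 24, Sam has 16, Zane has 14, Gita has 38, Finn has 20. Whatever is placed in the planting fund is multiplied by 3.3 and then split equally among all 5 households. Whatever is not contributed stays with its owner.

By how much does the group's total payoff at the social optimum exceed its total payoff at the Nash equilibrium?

The private return per contributed unit is 3.3/5 = 0.6600 < 1 for every player regardless of endowment, so the Nash equilibrium is zero contribution and the group total is Σ E_j = 24 + 16 + 14 + 38 + 20 = 112.
Each contributed unit returns 3.300 to the group, so the social optimum is full contribution by everyone: group total = 3.300 × 112 = 369.60.
Efficiency loss = (3.300 − 1) × 112 = 257.60.

257.60 tokens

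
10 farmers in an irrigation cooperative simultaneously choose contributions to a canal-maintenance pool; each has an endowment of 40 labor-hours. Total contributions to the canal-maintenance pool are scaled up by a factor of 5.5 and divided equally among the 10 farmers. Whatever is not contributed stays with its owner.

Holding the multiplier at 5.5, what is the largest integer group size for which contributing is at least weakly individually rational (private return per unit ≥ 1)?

5

Private return per unit is 5.5/(group size), which is ≥ 1 whenever the group size is ≤ 5.5.
The largest such integer is 5.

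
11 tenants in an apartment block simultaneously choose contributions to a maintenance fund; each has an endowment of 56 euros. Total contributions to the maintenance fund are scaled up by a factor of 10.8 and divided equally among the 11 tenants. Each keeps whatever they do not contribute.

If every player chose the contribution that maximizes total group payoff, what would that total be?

Each contributed unit returns 10.800 to the group as a whole (0.9818 to each of 11 players), which exceeds 1, so the social optimum is full contribution: group total = 10.800 × 616 = 6652.80.

6652.80 euros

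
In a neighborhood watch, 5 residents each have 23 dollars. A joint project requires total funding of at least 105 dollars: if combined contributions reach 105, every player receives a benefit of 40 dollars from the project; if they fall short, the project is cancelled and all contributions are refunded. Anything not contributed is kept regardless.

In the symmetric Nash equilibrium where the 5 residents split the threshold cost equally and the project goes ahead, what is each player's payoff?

Equal share of the threshold: 105/5 = 21.
At this profile no one gains by cutting their contribution: any cut drops the total below 105, the project is cancelled, contributions are refunded, and the deviator ends with 23, which is less than 23 − 21 + 40 = 42. Contributing more than 21 just wastes the excess. So contributing exactly 21 is a best response.
Each player's payoff: 23 − 21 + 40 = 42.

42 dollars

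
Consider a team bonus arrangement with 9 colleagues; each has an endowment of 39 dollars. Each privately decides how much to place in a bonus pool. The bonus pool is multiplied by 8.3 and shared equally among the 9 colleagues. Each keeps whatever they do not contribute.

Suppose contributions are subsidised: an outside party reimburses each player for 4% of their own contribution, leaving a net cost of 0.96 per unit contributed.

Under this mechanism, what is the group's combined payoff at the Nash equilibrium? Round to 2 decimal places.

351.00 dollars

With the mechanism, a contributed unit returns (8.3/9) / 0.96 = 0.9606 per unit of net cost — still below 1 — so contributing 0 remains dominant for every player.
Everyone keeps their endowment and the group total is 9 × 39 = 351.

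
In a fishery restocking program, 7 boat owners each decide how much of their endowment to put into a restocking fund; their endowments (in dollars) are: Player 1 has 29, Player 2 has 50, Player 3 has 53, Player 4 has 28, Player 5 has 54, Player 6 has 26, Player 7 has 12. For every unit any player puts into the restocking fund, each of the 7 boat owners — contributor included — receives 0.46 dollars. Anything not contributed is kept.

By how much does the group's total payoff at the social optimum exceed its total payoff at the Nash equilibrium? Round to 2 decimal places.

The private return per contributed unit is 0.46 < 1 for everyone, so the Nash equilibrium is zero contribution and the group total is Σ E_j = 29 + 50 + 53 + 28 + 54 + 26 + 12 = 252.
Each contributed unit returns 3.220 to the group, so the social optimum is full contribution by everyone: group total = 3.220 × 252 = 811.44.
Efficiency loss = (3.220 − 1) × 252 = 559.44.

559.44 dollars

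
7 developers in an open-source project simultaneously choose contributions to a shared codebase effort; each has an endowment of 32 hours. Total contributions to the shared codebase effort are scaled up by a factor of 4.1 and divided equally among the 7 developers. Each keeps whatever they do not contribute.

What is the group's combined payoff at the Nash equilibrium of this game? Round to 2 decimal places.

224.00 hours

Each contributed unit returns 4.1/7 = 0.5857 to its contributor — below 1 — so contributing 0 is dominant for every player. At the Nash equilibrium everyone keeps their 32, and the group total is 7 × 32 = 224.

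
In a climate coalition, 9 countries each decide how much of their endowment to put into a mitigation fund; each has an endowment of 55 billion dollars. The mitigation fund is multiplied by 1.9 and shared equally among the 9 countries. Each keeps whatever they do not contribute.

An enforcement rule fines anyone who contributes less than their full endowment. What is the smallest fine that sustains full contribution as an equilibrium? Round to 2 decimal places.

43.39 billion dollars

Given the others contribute fully, the best deviation is to contribute 0 (any partial contribution still incurs the fine and gives up units whose private return 0.2111 is below 1).
Deviating from 55 to 0 saves 55 billion dollars but forfeits the deviator's share of the drop in the mitigation fund: 1.9/9 × 55 = 11.61.
So the deviation gain is 55 − 11.61 = 43.39, and the fine must be at least 43.39 billion dollars to wipe it out.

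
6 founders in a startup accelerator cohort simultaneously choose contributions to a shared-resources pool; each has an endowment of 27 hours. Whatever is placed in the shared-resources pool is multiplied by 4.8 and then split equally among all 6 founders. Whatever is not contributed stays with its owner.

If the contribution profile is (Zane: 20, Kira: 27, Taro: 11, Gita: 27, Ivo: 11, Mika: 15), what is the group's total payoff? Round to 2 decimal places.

Total contributed: 20 + 27 + 11 + 27 + 11 + 15 = 111; total kept: 6 × 27 − 111 = 51.
The shared-resources pool pays out 4.8 × 111 = 532.80 in aggregate.
Group total = 51 + 532.80 = 583.80.

583.80 hours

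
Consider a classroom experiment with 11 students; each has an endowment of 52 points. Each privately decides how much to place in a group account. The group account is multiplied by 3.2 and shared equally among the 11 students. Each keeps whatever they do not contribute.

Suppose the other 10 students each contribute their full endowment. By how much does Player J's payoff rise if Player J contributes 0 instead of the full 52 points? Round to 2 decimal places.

36.87 points

Switching from a contribution of 52 to 0 lets Player J keep an extra 52 points, but lowers the group account by 52, which costs Player J their own share of that drop: 3.2/11 × 52 = 15.13.
Net gain = 52 − 15.13 = 36.87. The private return per contributed unit (0.2909) is below 1, so free-riding is indeed the best response regardless of what the others do.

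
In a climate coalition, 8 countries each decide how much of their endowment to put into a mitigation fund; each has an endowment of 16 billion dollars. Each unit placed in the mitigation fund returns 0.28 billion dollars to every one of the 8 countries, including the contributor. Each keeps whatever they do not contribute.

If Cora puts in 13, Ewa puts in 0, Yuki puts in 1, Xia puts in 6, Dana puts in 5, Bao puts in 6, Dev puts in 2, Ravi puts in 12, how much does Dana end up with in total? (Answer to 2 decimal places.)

Total contributed: 13 + 0 + 1 + 6 + 5 + 6 + 2 + 12 = 45.
Each receives 0.28 × 45 = 12.60 from the mitigation fund.
Dana keeps 16 − 5 = 11, so Dana's payoff is 11 + 12.60 = 23.60.

23.60 billion dollars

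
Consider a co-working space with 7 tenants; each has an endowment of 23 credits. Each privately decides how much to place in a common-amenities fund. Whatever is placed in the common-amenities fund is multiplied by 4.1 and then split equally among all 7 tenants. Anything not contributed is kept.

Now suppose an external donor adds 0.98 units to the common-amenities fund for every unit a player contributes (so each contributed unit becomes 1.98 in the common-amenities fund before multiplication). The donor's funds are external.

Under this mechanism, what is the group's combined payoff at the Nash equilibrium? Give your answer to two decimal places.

The effective private return per unit is now 4.1 × 1.98 / 7 = 1.1597 > 1, so every player's dominant strategy flips to full contribution.
So the Nash equilibrium is full contribution by all 7; the group earns 4.1 × 1.98 × 161 = 1307.00.

1307.00 credits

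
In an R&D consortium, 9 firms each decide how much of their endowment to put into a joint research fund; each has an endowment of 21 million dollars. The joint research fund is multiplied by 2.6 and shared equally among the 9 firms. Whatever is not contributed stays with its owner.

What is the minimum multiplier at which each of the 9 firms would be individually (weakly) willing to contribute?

A contributed unit returns (multiplier)/9 to its contributor.
This reaches 1 exactly when the multiplier is 9.

9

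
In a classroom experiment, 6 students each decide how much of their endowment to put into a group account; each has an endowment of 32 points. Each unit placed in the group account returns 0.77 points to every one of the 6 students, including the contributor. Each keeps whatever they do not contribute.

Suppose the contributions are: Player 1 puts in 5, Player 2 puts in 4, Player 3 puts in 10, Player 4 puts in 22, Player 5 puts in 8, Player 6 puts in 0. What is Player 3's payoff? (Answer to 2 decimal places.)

59.73 points

Total contributed: 5 + 4 + 10 + 22 + 8 + 0 = 49.
Each receives 0.77 × 49 = 37.73 from the group account.
Player 3 keeps 32 − 10 = 22, so Player 3's payoff is 22 + 37.73 = 59.73.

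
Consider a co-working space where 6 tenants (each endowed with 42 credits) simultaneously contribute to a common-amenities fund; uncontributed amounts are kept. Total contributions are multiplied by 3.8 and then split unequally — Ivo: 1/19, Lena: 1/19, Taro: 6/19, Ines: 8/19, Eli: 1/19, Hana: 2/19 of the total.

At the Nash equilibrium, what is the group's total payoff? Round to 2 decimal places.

For player j, contributing a unit is worthwhile iff 3.8 × (j's share) ≥ 1, i.e. iff j's share is at least 0.2632.
Taro and Ines clear that bar, contributing 42 each; the remaining 4 contribute 0. Total contributed: 84.
The common-amenities fund pays out 3.8 × 84 = 319.20 in total (split across the unequal shares, but the aggregate is all that matters for the group sum).
The 4 free-riders keep 42 each, adding 168. Group total = 168 + 319.20 = 487.20.

487.20 credits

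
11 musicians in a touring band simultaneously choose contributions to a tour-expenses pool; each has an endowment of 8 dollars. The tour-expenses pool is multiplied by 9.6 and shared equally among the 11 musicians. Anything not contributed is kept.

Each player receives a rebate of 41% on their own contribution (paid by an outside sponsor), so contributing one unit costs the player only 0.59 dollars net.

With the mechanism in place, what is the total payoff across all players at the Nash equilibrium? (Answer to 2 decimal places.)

880.88 dollars

The effective private return per unit is now (9.6/11) / 0.59 = 1.4792 > 1, so every player's dominant strategy flips to full contribution.
At the Nash equilibrium everyone contributes 8. Group total payoff = 11 × (8 × 0.41 + 9.6 × 8) = 880.88.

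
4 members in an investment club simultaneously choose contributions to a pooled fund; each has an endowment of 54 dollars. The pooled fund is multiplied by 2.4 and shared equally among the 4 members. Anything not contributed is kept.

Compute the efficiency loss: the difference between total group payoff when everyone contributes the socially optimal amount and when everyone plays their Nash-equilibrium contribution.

302.40 dollars

Each contributed unit returns 2.4/4 = 0.6000 to its contributor — below 1 — so contributing 0 is dominant for every player. At the Nash equilibrium everyone keeps their 54, and the group total is 4 × 54 = 216.
Each contributed unit returns 2.400 to the group as a whole (0.6000 to each of 4 players), which exceeds 1, so the social optimum is full contribution: group total = 2.400 × 216 = 518.40.
Efficiency loss = 518.40 − 216 = 302.40.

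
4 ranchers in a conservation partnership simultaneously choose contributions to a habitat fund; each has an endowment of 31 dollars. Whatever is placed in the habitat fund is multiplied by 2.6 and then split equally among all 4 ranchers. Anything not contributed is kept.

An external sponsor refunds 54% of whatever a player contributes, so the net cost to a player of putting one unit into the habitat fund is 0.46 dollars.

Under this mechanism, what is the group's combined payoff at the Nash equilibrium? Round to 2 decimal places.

389.36 dollars

Under the mechanism each unit contributed yields (2.6/4) / 0.46 = 1.4130 back to its contributor per unit of net cost, which exceeds 1, making full contribution the dominant choice for everyone.
So the Nash equilibrium is full contribution by all 4; the group earns 4 × (31 × 0.54 + 2.6 × 31) = 389.36.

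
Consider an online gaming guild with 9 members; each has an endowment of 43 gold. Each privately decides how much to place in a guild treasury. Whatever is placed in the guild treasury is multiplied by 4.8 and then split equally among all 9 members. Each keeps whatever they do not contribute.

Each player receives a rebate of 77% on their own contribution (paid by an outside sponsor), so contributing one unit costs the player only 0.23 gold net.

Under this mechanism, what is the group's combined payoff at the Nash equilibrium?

2155.59 gold

The effective private return per unit is now (4.8/9) / 0.23 = 2.3188 > 1, so every player's dominant strategy flips to full contribution.
So the Nash equilibrium is full contribution by all 9; the group earns 9 × (43 × 0.77 + 4.8 × 43) = 2155.59.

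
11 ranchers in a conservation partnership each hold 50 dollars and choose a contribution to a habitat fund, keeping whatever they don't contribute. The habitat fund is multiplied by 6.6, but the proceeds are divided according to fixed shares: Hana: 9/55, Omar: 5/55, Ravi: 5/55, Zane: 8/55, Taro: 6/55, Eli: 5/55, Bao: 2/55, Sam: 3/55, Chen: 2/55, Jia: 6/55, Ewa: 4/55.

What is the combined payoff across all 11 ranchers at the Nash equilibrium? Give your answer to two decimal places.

For player j, contributing a unit is worthwhile iff 6.6 × (j's share) ≥ 1, i.e. iff j's share is at least 0.1515.
Hana alone (share 9/55) is above the threshold, contributing 50; the remaining 10 contribute 0. Total contributed: 50.
The habitat fund pays out 6.6 × 50 = 330.00 in total (split across the unequal shares, but the aggregate is all that matters for the group sum).
The 10 free-riders keep 50 each, adding 500. Group total = 500 + 330.00 = 830.00.

830.00 dollars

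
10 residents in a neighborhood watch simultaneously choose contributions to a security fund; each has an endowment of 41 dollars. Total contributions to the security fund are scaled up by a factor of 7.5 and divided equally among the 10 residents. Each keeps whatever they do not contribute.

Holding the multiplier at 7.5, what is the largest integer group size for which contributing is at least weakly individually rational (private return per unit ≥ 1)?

7

Private return per unit is 7.5/(group size), which is ≥ 1 whenever the group size is ≤ 7.5.
The largest such integer is 7.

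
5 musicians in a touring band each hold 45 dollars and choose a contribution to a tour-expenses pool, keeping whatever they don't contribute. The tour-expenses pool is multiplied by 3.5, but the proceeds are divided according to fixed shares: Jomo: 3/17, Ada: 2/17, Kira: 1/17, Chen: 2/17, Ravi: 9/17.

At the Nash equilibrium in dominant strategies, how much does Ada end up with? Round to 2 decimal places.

63.53 dollars

Each unit j contributes comes back to j as 3.5 × (j's share), so j prefers to contribute only if that share exceeds 1/3.5 = 0.2857; otherwise keeping the unit dominates.
Ravi alone (share 9/17) is above the threshold, contributing 45; the remaining 4 contribute 0. Total contributed: 45.
Ada keeps 45 and receives 3.5 × 45 × 2/17 = 18.53 from the tour-expenses pool, for a payoff of 63.53.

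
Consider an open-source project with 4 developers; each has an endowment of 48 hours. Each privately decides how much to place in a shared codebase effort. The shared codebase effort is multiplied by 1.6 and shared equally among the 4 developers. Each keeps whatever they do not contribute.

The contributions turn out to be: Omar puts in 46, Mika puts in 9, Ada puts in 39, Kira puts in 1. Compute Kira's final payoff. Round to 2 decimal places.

Total contributed: 46 + 9 + 39 + 1 = 95.
Each receives 1.6 × 95 / 4 = 38.00 from the shared codebase effort.
Kira keeps 48 − 1 = 47, so Kira's payoff is 47 + 38.00 = 85.00.

85.00 hours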